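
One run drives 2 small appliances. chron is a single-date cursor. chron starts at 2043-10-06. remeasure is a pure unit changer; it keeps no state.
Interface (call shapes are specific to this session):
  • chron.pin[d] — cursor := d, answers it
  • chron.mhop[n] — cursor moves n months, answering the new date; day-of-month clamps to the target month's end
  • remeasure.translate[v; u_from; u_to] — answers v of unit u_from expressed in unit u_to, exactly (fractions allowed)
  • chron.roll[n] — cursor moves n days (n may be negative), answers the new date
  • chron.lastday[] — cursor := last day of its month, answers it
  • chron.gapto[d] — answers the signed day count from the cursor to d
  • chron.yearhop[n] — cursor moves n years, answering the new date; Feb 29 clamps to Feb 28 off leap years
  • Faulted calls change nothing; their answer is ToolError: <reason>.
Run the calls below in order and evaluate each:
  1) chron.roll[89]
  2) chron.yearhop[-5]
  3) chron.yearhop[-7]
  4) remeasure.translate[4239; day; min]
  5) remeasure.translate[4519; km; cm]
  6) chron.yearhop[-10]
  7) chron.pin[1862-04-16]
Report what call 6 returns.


Step: chron.roll[n: 89]
Result: 2044-01-03
Step: chron.yearhop[n: -5]
Result: 2039-01-03
Step: chron.yearhop[n: -7]
Result: 2032-01-03
Step: remeasure.translate[v: 4239; u_from: day; u_to: min]
Result: 6104160
Step: remeasure.translate[v: 4519; u_from: km; u_to: cm]
Result: 451900000
Step: chron.yearhop[n: -10]
Result: 2022-01-03
Step: chron.pin[d: 1862-04-16]
Result: 1862-04-16

Answer: 2022-01-03


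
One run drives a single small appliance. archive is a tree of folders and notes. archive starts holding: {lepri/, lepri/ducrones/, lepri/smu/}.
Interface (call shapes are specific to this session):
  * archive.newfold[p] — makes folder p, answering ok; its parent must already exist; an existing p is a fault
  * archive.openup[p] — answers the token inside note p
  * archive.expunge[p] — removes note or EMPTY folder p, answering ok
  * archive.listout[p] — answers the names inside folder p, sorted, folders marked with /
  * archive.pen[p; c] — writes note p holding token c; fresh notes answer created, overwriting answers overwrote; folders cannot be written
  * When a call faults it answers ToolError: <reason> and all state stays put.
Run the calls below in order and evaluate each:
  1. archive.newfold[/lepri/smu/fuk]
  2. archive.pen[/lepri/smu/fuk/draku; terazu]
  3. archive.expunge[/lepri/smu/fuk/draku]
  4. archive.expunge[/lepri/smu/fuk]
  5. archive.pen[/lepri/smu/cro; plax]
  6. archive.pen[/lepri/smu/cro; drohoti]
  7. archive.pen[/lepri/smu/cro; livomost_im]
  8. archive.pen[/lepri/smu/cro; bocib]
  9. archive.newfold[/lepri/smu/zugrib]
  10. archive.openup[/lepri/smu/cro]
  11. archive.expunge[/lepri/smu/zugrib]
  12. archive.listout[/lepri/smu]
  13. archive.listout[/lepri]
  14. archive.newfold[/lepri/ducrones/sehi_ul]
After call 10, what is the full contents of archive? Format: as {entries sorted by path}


Answer: {lepri/, lepri/ducrones/, lepri/smu/, lepri/smu/cro=bocib, lepri/smu/zugrib/}

Derivation:
$ archive.newfold /lepri/smu/fuk
[out] ok
$ archive.pen /lepri/smu/fuk/draku terazu
[out] created
$ archive.expunge /lepri/smu/fuk/draku
[out] ok
$ archive.expunge /lepri/smu/fuk
[out] ok
$ archive.pen /lepri/smu/cro plax
[out] created
$ archive.pen /lepri/smu/cro drohoti
[out] overwrote
$ archive.pen /lepri/smu/cro livomost_im
[out] overwrote
$ archive.pen /lepri/smu/cro bocib
[out] overwrote
$ archive.newfold /lepri/smu/zugrib
[out] ok
$ archive.openup /lepri/smu/cro
[out] bocib
$ archive.expunge /lepri/smu/zugrib
[out] ok
$ archive.listout /lepri/smu
[out] [cro]
$ archive.listout /lepri
[out] [ducrones/, smu/]
$ archive.newfold /lepri/ducrones/sehi_ul
[out] ok


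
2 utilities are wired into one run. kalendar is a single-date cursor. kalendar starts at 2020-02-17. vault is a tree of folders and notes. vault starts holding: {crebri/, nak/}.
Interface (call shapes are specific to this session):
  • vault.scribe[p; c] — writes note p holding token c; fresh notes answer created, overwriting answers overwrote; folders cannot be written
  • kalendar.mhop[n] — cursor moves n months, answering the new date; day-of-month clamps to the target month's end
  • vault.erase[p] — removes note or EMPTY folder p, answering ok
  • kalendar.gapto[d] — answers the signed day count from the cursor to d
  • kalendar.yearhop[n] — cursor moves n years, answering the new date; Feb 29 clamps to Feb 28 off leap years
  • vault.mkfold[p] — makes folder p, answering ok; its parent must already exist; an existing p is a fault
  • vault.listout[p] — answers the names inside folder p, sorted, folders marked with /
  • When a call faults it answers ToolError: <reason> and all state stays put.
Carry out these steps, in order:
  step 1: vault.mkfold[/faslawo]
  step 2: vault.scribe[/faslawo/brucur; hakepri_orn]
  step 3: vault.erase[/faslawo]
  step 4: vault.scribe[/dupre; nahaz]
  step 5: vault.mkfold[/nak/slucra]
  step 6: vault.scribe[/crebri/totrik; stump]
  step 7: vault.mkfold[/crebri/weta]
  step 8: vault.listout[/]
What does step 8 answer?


> vault.mkfold p='/faslawo'
= ok
> vault.scribe p='/faslawo/brucur' c='hakepri_orn'
= created
> vault.erase p='/faslawo'
= ToolError: not empty
> vault.scribe p='/dupre' c='nahaz'
= created
> vault.mkfold p='/nak/slucra'
= ok
> vault.scribe p='/crebri/totrik' c='stump'
= created
> vault.mkfold p='/crebri/weta'
= ok
> vault.listout p='/'
= [crebri/, dupre, faslawo/, nak/]

Answer: [crebri/, dupre, faslawo/, nak/]


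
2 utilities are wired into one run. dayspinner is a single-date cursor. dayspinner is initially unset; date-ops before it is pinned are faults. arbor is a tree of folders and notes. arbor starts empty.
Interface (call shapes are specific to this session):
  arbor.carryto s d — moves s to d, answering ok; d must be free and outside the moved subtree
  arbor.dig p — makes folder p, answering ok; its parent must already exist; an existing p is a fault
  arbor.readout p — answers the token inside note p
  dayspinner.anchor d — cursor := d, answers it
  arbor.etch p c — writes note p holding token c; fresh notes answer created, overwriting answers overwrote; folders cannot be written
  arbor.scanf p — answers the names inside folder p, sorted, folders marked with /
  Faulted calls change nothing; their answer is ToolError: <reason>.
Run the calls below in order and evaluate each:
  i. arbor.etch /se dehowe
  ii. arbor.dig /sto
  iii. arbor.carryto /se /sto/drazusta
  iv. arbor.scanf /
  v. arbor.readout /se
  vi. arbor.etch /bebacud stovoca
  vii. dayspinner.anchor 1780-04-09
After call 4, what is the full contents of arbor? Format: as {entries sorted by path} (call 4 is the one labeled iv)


> arbor.etch p→/se c→dehowe
  created
> arbor.dig p→/sto
  ok
> arbor.carryto s→/se d→/sto/drazusta
  ok
> arbor.scanf p→/
  [sto/]
> arbor.readout p→/se
  ToolError: not found
> arbor.etch p→/bebacud c→stovoca
  created
> dayspinner.anchor d→1780-04-09
  1780-04-09

Answer: {sto/, sto/drazusta=dehowe}


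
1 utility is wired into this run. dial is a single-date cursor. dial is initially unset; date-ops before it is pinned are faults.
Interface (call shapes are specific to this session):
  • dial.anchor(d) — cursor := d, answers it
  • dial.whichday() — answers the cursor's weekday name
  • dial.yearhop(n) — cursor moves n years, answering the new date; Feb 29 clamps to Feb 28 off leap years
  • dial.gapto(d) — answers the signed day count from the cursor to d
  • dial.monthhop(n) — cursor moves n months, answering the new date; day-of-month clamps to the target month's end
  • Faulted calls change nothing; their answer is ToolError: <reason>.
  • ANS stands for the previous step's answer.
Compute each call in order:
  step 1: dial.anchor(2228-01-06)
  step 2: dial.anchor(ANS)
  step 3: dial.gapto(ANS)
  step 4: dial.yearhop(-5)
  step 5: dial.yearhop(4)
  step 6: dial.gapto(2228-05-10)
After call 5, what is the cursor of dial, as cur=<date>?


$ dial.anchor d='2228-01-06'
= 2228-01-06
$ dial.anchor d='ANS'
= 2228-01-06
$ dial.gapto d='ANS'
= 0
$ dial.yearhop n='-5'
= 2223-01-06
$ dial.yearhop n='4'
= 2227-01-06
$ dial.gapto d='2228-05-10'
= 490

Answer: cur=2227-01-06


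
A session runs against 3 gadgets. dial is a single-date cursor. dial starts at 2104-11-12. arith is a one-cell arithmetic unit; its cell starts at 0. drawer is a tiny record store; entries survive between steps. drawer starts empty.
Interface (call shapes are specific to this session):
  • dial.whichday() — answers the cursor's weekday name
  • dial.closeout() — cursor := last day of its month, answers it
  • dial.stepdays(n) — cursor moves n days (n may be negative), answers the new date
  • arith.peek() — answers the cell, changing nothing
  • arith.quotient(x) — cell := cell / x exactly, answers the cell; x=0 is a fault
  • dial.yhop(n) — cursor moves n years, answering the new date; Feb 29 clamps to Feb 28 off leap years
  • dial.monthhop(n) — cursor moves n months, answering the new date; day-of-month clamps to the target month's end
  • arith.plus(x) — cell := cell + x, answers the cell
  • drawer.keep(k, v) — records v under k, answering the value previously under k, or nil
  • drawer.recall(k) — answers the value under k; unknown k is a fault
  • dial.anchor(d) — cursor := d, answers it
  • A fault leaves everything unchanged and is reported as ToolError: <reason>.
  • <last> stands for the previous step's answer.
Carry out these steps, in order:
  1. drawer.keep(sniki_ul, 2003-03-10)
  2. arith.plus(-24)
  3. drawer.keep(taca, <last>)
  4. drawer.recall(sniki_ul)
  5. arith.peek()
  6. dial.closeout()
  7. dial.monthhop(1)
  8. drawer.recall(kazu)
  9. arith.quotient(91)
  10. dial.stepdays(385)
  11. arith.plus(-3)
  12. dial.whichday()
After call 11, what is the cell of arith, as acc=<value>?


Answer: acc=-297/91

Derivation:
! 1. drawer.keep(k: sniki_ul, v: 2003-03-10) ~> nil
! 2. arith.plus(x: -24) ~> -24
! 3. drawer.keep(k: taca, v: <last>) ~> nil
! 4. drawer.recall(k: sniki_ul) ~> 2003-03-10
! 5. arith.peek() ~> -24
! 6. dial.closeout() ~> 2104-11-30
! 7. dial.monthhop(n: 1) ~> 2104-12-30
! 8. drawer.recall(k: kazu) ~> ToolError: no such key kazu
! 9. arith.quotient(x: 91) ~> -24/91
! 10. dial.stepdays(n: 385) ~> 2106-01-19
! 11. arith.plus(x: -3) ~> -297/91
! 12. dial.whichday() ~> Tuesday


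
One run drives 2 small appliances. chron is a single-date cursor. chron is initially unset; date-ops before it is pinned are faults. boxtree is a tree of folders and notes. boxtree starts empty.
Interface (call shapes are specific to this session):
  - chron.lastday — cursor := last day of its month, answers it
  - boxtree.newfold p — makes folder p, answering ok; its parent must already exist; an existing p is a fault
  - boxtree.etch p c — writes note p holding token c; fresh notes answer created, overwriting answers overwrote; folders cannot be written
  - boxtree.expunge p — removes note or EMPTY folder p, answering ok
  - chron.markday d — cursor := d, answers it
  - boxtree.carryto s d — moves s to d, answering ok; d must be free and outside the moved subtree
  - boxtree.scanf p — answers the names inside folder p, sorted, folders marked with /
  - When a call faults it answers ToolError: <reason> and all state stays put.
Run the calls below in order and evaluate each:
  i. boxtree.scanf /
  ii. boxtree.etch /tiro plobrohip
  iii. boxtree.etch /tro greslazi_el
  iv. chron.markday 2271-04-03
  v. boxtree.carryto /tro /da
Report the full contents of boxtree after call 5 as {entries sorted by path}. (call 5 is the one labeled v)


Answer: {da=greslazi_el, tiro=plobrohip}

Derivation:
% scanf p='/'
= []
% etch p='/tiro' c='plobrohip'
= created
% etch p='/tro' c='greslazi_el'
= created
% markday d='2271-04-03'
= 2271-04-03
% carryto s='/tro' d='/da'
= ok


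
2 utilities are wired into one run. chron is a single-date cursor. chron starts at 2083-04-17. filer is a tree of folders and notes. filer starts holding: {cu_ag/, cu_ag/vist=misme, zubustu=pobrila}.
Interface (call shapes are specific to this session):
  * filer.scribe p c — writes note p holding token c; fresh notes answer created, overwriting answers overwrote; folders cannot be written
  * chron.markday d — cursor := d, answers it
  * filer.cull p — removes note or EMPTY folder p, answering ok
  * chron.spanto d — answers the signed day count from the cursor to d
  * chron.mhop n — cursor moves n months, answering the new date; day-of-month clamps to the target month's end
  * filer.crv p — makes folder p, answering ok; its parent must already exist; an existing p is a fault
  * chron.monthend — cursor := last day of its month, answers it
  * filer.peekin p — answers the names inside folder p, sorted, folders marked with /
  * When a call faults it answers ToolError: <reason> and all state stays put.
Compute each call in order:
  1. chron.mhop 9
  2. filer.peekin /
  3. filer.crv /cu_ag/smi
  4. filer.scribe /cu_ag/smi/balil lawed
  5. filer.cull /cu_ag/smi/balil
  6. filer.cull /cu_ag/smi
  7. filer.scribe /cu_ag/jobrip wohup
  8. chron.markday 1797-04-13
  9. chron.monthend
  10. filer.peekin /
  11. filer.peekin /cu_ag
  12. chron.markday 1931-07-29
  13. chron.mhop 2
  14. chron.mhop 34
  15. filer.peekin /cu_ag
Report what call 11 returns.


Then mhop with n→9, and get 2084-01-17.
Calling peekin with p→/, which returns [cu_ag/, zubustu].
I try crv with p→/cu_ag/smi, and get ok.
I use scribe with p→/cu_ag/smi/balil, c→lawed, yielding created.
I try cull with p→/cu_ag/smi/balil, — result: ok.
I run cull with p→/cu_ag/smi, which returns ok.
Next I call scribe with p→/cu_ag/jobrip, c→wohup, giving created.
I try markday with d→1797-04-13, giving 1797-04-13.
Next I call monthend(), yielding 1797-04-30.
Using peekin with p→/, giving [cu_ag/, zubustu].
Next I call peekin with p→/cu_ag, and observe [jobrip, vist].
Now I run markday with d→1931-07-29: 1931-07-29.
Using mhop with n→2, and see 1931-09-29.
Now I run mhop with n→34, and see 1934-07-29.
Next I call peekin with p→/cu_ag, and observe [jobrip, vist].

Answer: [jobrip, vist]


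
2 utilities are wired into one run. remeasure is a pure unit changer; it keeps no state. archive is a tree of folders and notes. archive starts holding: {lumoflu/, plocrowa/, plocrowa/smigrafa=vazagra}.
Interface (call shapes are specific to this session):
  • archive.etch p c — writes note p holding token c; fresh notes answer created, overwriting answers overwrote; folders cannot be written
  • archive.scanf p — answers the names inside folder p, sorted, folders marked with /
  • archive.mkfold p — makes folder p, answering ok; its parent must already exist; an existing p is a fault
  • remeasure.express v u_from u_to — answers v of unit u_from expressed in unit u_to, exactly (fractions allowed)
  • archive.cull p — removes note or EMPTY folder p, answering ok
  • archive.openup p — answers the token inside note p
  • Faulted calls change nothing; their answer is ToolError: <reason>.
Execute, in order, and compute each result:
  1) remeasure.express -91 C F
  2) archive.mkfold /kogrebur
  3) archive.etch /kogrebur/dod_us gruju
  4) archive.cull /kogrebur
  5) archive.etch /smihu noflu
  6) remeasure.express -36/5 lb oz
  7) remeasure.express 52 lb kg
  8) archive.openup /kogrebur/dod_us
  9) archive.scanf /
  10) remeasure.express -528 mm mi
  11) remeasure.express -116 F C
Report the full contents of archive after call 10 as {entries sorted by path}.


Answer: {kogrebur/, kogrebur/dod_us=gruju, lumoflu/, plocrowa/, plocrowa/smigrafa=vazagra, smihu=noflu}

Derivation:
Step: remeasure.express[v=-91; u_from=C; u_to=F]
Result: -659/5
Step: archive.mkfold[p=/kogrebur]
Result: ok
Step: archive.etch[p=/kogrebur/dod_us; c=gruju]
Result: created
Step: archive.cull[p=/kogrebur]
Result: ToolError: not empty
Step: archive.etch[p=/smihu; c=noflu]
Result: created
Step: remeasure.express[v=-36/5; u_from=lb; u_to=oz]
Result: -576/5
Step: remeasure.express[v=52; u_from=lb; u_to=kg]
Result: 589670081/25000000
Step: archive.openup[p=/kogrebur/dod_us]
Result: gruju
Step: archive.scanf[p=/]
Result: [kogrebur/, lumoflu/, plocrowa/, smihu]
Step: remeasure.express[v=-528; u_from=mm; u_to=mi]
Result: -1/3048
Step: remeasure.express[v=-116; u_from=F; u_to=C]
Result: -740/9


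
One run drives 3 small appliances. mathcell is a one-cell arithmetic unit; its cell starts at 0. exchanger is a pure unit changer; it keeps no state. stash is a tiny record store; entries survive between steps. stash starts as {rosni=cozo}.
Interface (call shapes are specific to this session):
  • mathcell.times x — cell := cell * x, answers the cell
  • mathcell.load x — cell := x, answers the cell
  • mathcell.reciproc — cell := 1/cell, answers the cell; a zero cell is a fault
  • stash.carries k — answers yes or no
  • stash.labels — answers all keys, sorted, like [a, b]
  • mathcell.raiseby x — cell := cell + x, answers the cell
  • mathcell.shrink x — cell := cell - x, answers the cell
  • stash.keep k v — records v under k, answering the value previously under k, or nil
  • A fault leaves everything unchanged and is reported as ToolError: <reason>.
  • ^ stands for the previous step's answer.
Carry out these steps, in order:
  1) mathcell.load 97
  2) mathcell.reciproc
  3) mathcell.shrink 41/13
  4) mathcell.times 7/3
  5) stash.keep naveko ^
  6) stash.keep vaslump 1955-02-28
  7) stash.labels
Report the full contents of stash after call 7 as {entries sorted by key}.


Answer: {naveko=-27748/3783, rosni=cozo, vaslump=1955-02-28}

Derivation:
~$ load x→97
= 97
~$ reciproc
= 1/97
~$ shrink x→41/13
= -3964/1261
~$ times x→7/3
= -27748/3783
~$ keep k→naveko v→^
= nil
~$ keep k→vaslump v→1955-02-28
= nil
~$ labels
= [naveko, rosni, vaslump]


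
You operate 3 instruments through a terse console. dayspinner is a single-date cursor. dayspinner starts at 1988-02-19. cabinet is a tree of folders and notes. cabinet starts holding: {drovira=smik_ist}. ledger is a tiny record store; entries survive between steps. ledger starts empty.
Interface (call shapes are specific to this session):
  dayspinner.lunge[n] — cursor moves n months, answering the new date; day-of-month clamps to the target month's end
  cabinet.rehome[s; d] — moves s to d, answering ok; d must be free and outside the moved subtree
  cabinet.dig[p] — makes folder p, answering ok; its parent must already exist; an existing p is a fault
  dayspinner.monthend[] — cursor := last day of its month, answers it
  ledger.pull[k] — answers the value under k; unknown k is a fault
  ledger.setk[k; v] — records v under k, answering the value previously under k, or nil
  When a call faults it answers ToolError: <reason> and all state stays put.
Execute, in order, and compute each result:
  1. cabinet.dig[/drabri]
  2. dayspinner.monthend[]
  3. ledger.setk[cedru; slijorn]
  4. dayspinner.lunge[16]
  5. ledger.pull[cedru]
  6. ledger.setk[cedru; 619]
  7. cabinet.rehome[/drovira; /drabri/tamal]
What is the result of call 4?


Step: cabinet.dig[/drabri]
Result: ok
Step: dayspinner.monthend[]
Result: 1988-02-29
Step: ledger.setk[cedru; slijorn]
Result: nil
Step: dayspinner.lunge[16]
Result: 1989-06-29
Step: ledger.pull[cedru]
Result: slijorn
Step: ledger.setk[cedru; 619]
Result: slijorn
Step: cabinet.rehome[/drovira; /drabri/tamal]
Result: ok

Answer: 1989-06-29


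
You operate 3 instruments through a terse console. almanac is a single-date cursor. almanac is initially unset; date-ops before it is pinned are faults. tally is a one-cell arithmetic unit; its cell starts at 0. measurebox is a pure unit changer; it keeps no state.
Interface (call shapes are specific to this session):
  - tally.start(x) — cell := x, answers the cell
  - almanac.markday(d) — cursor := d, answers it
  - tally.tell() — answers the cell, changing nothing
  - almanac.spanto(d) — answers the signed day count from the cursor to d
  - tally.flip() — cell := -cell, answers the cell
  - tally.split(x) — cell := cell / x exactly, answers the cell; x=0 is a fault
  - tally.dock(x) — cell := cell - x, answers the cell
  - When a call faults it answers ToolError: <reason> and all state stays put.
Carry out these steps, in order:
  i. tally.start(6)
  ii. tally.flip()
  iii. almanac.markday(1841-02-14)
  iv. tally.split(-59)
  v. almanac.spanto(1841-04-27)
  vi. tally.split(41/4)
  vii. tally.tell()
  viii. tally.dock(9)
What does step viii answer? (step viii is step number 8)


~$ start x: 6
= 6
~$ flip
= -6
~$ markday d: 1841-02-14
= 1841-02-14
~$ split x: -59
= 6/59
~$ spanto d: 1841-04-27
= 72
~$ split x: 41/4
= 24/2419
~$ tell
= 24/2419
~$ dock x: 9
= -21747/2419

Answer: -21747/2419


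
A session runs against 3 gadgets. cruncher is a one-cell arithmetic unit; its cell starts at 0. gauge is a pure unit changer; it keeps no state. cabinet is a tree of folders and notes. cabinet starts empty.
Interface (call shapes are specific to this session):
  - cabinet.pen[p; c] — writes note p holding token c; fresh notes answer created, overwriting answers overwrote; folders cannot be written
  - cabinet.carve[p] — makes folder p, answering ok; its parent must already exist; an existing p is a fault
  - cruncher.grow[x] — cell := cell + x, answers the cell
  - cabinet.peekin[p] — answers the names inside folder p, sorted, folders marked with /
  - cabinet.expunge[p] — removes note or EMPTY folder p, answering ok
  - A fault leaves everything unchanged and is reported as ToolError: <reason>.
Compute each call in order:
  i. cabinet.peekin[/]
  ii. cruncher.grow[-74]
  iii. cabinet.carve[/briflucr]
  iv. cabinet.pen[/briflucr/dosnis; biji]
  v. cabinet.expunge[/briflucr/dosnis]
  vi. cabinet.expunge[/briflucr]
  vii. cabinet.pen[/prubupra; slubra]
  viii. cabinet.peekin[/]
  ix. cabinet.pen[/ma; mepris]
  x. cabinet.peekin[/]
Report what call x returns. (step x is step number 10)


[in] peekin p→/
[out] []
[in] grow x→-74
[out] -74
[in] carve p→/briflucr
[out] ok
[in] pen p→/briflucr/dosnis c→biji
[out] created
[in] expunge p→/briflucr/dosnis
[out] ok
[in] expunge p→/briflucr
[out] ok
[in] pen p→/prubupra c→slubra
[out] created
[in] peekin p→/
[out] [prubupra]
[in] pen p→/ma c→mepris
[out] created
[in] peekin p→/
[out] [ma, prubupra]

Answer: [ma, prubupra]


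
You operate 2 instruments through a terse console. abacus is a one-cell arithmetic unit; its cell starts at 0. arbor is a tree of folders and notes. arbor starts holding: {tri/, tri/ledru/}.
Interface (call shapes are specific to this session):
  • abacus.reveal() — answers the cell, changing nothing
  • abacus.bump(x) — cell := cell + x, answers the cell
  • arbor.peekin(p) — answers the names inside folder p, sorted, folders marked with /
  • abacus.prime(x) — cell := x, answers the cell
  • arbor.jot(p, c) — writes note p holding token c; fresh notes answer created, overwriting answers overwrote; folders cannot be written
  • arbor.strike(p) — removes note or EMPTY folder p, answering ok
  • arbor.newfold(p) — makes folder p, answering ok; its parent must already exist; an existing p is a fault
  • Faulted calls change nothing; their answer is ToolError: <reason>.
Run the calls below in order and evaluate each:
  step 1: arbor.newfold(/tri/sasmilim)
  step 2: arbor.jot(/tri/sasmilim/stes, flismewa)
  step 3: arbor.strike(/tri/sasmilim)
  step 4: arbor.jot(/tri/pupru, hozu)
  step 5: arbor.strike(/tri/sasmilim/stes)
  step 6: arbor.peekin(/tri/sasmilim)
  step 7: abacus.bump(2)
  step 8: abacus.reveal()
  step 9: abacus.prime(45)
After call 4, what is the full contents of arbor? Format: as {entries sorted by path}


Answer: {tri/, tri/ledru/, tri/pupru=hozu, tri/sasmilim/, tri/sasmilim/stes=flismewa}

Derivation:
Invoking newfold(p: /tri/sasmilim): ok.
I call jot(p: /tri/sasmilim/stes, c: flismewa), → created.
Now I run strike(p: /tri/sasmilim), and see ToolError: not empty.
I call jot(p: /tri/pupru, c: hozu), yielding created.
I run strike(p: /tri/sasmilim/stes), yielding ok.
Invoking peekin(p: /tri/sasmilim), which returns [].
Now I run bump(x: 2), and get 2.
Calling reveal(): 2.
Next I call prime(x: 45), and see 45.


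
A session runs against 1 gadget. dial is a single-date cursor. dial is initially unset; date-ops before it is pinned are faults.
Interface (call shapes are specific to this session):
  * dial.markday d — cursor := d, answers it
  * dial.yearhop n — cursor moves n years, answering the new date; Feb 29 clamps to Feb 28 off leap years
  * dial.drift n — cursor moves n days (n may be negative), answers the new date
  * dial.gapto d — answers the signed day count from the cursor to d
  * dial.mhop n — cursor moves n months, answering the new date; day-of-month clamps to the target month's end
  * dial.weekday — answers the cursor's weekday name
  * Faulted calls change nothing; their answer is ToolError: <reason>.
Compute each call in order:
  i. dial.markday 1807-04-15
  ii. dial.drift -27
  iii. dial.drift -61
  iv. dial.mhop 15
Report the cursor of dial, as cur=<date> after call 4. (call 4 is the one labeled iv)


-> markday(d→1807-04-15)
<- 1807-04-15
-> drift(n→-27)
<- 1807-03-19
-> drift(n→-61)
<- 1807-01-17
-> mhop(n→15)
<- 1808-04-17

Answer: cur=1808-04-17


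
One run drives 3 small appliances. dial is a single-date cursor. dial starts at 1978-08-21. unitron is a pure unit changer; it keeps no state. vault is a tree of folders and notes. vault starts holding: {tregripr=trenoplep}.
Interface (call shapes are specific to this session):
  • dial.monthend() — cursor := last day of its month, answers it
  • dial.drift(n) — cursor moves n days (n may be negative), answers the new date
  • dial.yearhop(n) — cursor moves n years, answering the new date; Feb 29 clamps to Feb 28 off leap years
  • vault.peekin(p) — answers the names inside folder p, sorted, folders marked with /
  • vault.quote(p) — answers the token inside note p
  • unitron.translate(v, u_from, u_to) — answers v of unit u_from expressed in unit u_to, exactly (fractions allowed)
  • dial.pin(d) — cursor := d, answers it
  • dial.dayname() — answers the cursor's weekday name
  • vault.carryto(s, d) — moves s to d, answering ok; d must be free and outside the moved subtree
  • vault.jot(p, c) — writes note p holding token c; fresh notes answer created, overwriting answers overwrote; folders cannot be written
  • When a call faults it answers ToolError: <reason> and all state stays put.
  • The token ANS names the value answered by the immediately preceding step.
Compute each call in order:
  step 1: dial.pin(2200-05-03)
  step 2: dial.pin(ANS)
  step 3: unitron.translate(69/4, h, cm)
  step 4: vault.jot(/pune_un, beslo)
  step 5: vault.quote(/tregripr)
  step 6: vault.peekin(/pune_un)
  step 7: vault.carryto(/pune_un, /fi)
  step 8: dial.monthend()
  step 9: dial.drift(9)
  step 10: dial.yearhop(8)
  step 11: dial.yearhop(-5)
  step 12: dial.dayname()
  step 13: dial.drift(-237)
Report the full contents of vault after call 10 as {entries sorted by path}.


Answer: {fi=beslo, tregripr=trenoplep}

Derivation:
-> pin(d→2200-05-03)
<- 2200-05-03
-> pin(d→ANS)
<- 2200-05-03
-> translate(v→69/4, u_from→h, u_to→cm)
<- ToolError: incompatible units
-> jot(p→/pune_un, c→beslo)
<- created
-> quote(p→/tregripr)
<- trenoplep
-> peekin(p→/pune_un)
<- ToolError: not a directory
-> carryto(s→/pune_un, d→/fi)
<- ok
-> monthend()
<- 2200-05-31
-> drift(n→9)
<- 2200-06-09
-> yearhop(n→8)
<- 2208-06-09
-> yearhop(n→-5)
<- 2203-06-09
-> dayname()
<- Thursday
-> drift(n→-237)
<- 2202-10-15


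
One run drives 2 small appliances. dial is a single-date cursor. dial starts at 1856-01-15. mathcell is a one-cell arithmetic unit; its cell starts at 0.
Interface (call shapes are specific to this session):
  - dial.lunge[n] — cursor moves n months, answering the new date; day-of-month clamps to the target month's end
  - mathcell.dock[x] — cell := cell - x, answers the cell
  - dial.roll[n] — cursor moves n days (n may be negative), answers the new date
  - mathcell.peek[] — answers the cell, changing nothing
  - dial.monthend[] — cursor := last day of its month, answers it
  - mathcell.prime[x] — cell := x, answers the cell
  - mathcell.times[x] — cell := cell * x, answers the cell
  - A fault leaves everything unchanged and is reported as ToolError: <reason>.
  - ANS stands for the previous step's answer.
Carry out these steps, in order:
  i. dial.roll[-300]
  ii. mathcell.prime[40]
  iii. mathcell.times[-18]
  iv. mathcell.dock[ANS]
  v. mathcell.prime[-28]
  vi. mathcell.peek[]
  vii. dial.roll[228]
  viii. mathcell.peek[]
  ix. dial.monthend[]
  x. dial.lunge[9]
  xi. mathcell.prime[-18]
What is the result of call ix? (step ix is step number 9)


Answer: 1855-11-30

Derivation:
→ dial.roll(n→-300)
← 1855-03-21
→ mathcell.prime(x→40)
← 40
→ mathcell.times(x→-18)
← -720
→ mathcell.dock(x→ANS)
← 0
→ mathcell.prime(x→-28)
← -28
→ mathcell.peek()
← -28
→ dial.roll(n→228)
← 1855-11-04
→ mathcell.peek()
← -28
→ dial.monthend()
← 1855-11-30
→ dial.lunge(n→9)
← 1856-08-30
→ mathcell.prime(x→-18)
← -18


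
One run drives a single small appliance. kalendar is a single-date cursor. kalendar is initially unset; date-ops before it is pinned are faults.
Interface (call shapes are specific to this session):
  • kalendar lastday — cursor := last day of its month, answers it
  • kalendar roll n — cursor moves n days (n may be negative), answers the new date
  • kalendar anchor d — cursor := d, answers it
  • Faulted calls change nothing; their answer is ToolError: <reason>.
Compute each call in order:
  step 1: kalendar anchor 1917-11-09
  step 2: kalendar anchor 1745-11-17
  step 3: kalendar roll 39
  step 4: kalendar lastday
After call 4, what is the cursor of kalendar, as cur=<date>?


→ kalendar anchor(d: 1917-11-09)
← 1917-11-09
→ kalendar anchor(d: 1745-11-17)
← 1745-11-17
→ kalendar roll(n: 39)
← 1745-12-26
→ kalendar lastday()
← 1745-12-31

Answer: cur=1745-12-31


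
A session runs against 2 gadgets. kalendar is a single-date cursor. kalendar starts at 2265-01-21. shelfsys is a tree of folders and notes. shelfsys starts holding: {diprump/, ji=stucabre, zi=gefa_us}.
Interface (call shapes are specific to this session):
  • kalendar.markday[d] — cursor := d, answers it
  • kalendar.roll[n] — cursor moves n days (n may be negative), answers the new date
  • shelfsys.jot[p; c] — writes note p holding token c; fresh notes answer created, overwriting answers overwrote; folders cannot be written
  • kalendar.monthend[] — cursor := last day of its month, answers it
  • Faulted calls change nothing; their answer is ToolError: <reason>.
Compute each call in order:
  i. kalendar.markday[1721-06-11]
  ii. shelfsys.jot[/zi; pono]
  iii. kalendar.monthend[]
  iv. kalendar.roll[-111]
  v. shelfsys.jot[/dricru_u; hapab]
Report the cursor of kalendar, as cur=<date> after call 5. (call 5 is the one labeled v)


Answer: cur=1721-03-11

Derivation:
Then kalendar.markday with d='1721-06-11', yielding 1721-06-11.
Calling shelfsys.jot with p='/zi', c='pono', → overwrote.
Using kalendar.monthend, and observe 1721-06-30.
Next I call kalendar.roll with n='-111', and observe 1721-03-11.
Invoking shelfsys.jot with p='/dricru_u', c='hapab', and get created.


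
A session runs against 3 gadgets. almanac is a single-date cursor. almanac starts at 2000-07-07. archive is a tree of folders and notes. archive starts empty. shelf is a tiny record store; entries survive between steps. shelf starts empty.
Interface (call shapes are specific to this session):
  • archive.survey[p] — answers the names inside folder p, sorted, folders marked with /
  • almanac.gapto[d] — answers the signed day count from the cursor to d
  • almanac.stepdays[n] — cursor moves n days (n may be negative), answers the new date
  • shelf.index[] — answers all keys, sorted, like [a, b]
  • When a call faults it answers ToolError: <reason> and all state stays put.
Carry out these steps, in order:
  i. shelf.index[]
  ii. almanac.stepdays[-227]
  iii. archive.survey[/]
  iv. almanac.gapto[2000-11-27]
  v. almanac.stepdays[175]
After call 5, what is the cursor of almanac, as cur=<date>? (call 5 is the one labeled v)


→ shelf.index()
← []
→ almanac.stepdays(-227)
← 1999-11-23
→ archive.survey(/)
← []
→ almanac.gapto(2000-11-27)
← 370
→ almanac.stepdays(175)
← 2000-05-16

Answer: cur=2000-05-16


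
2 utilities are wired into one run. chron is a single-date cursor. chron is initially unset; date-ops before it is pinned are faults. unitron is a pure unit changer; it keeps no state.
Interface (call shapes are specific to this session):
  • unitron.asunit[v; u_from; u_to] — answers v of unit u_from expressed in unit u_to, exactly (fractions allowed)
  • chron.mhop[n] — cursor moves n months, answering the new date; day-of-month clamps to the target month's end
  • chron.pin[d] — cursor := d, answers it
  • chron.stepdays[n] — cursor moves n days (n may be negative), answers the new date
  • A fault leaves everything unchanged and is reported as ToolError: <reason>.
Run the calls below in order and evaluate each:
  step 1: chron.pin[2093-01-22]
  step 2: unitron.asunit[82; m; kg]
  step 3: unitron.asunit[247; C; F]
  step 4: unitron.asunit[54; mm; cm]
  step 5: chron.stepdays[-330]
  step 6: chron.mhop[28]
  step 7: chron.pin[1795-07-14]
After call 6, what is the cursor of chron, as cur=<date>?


Answer: cur=2094-06-27

Derivation:
# 1. pin(d→2093-01-22) => 2093-01-22
# 2. asunit(v→82, u_from→m, u_to→kg) => ToolError: incompatible units
# 3. asunit(v→247, u_from→C, u_to→F) => 2383/5
# 4. asunit(v→54, u_from→mm, u_to→cm) => 27/5
# 5. stepdays(n→-330) => 2092-02-27
# 6. mhop(n→28) => 2094-06-27
# 7. pin(d→1795-07-14) => 1795-07-14


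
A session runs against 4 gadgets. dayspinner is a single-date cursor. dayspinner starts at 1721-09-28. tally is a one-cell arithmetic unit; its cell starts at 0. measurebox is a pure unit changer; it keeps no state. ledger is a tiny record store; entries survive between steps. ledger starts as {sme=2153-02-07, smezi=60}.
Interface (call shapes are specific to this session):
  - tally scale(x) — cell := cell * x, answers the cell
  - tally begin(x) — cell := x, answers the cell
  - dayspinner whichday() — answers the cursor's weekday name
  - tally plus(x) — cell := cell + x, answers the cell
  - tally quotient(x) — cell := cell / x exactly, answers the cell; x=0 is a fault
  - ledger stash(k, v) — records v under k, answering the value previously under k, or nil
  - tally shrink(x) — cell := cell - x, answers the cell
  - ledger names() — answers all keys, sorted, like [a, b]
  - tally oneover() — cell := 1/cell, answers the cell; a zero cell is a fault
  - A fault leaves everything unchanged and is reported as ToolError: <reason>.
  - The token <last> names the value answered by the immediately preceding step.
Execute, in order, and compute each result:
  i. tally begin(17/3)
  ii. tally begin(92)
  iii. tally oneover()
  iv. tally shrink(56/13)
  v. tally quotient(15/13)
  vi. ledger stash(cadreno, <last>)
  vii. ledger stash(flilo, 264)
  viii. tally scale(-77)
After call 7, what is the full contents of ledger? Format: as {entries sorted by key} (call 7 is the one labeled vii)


Answer: {cadreno=-1713/460, flilo=264, sme=2153-02-07, smezi=60}

Derivation:
Act: tally begin[x→17/3]
Obs: 17/3
Act: tally begin[x→92]
Obs: 92
Act: tally oneover[]
Obs: 1/92
Act: tally shrink[x→56/13]
Obs: -5139/1196
Act: tally quotient[x→15/13]
Obs: -1713/460
Act: ledger stash[k→cadreno; v→<last>]
Obs: nil
Act: ledger stash[k→flilo; v→264]
Obs: nil
Act: tally scale[x→-77]
Obs: 131901/460


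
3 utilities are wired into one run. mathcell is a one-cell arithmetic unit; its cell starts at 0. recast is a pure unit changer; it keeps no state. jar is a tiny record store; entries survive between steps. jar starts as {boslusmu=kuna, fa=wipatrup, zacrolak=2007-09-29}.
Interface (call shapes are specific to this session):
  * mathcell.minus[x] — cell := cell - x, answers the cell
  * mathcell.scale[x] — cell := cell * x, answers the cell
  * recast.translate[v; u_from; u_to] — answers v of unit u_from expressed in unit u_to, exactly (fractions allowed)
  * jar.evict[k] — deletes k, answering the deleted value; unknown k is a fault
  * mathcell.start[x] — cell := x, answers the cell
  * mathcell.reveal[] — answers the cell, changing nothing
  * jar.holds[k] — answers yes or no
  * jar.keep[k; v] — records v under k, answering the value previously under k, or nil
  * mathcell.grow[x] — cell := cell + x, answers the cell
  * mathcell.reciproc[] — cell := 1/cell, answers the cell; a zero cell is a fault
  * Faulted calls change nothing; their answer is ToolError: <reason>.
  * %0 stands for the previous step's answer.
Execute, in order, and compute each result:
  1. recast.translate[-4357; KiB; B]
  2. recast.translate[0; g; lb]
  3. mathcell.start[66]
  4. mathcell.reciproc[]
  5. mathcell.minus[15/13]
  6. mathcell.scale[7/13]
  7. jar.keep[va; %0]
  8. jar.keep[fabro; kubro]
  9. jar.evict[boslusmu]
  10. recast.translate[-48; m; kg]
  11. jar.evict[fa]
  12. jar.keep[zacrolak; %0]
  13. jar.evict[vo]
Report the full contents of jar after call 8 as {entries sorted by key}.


I invoke recast.translate using -4357, KiB, B, and observe -4461568.
I try recast.translate using 0, g, lb, → 0.
I try mathcell.start using 66, which returns 66.
I run mathcell.reciproc, which returns 1/66.
Then mathcell.minus using 15/13, → -977/858.
I try mathcell.scale using 7/13: -6839/11154.
Using jar.keep using va, %0, which returns nil.
Using jar.keep using fabro, kubro, and observe nil.
Now I run jar.evict using boslusmu, which returns kuna.
Now I run recast.translate using -48, m, kg, and see ToolError: incompatible units.
I invoke jar.evict using fa, which returns wipatrup.
Invoking jar.keep using zacrolak, %0, and see 2007-09-29.
Then jar.evict using vo, giving ToolError: no such key vo.

Answer: {boslusmu=kuna, fa=wipatrup, fabro=kubro, va=-6839/11154, zacrolak=2007-09-29}


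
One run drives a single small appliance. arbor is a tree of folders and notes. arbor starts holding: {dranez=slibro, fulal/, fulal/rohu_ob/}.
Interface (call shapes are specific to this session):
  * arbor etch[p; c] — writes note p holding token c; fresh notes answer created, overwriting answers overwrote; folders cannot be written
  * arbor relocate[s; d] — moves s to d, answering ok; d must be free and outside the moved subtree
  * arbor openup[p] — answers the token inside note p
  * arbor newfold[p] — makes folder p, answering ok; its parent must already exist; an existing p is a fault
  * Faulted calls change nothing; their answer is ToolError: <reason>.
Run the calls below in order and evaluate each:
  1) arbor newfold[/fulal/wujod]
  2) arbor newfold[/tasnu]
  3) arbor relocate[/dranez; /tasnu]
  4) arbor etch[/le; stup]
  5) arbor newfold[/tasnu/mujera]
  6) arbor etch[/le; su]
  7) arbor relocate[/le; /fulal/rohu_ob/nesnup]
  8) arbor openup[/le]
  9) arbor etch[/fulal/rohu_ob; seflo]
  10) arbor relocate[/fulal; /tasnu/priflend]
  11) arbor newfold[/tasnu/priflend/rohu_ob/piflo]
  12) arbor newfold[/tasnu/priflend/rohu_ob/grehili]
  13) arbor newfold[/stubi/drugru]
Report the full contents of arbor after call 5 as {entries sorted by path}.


Answer: {dranez=slibro, fulal/, fulal/rohu_ob/, fulal/wujod/, le=stup, tasnu/, tasnu/mujera/}

Derivation:
>> arbor newfold(p: /fulal/wujod)
<< ok
>> arbor newfold(p: /tasnu)
<< ok
>> arbor relocate(s: /dranez, d: /tasnu)
<< ToolError: exists
>> arbor etch(p: /le, c: stup)
<< created
>> arbor newfold(p: /tasnu/mujera)
<< ok
>> arbor etch(p: /le, c: su)
<< overwrote
>> arbor relocate(s: /le, d: /fulal/rohu_ob/nesnup)
<< ok
>> arbor openup(p: /le)
<< ToolError: not found
>> arbor etch(p: /fulal/rohu_ob, c: seflo)
<< ToolError: is a directory
>> arbor relocate(s: /fulal, d: /tasnu/priflend)
<< ok
>> arbor newfold(p: /tasnu/priflend/rohu_ob/piflo)
<< ok
>> arbor newfold(p: /tasnu/priflend/rohu_ob/grehili)
<< ok
>> arbor newfold(p: /stubi/drugru)
<< ToolError: no parent
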